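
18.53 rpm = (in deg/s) 111.2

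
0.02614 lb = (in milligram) 1.186e+04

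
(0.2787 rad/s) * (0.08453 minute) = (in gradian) 89.99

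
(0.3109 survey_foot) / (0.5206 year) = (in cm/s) 5.772e-07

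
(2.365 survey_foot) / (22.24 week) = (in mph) 1.199e-07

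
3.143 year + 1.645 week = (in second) 1.001e+08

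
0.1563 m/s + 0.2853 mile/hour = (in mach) 0.0008336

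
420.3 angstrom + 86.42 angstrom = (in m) 5.067e-08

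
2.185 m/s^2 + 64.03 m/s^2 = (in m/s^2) 66.22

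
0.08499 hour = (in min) 5.099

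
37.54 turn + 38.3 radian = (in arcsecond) 5.655e+07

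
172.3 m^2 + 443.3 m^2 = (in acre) 0.1521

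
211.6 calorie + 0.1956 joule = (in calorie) 211.6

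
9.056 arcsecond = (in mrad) 0.0439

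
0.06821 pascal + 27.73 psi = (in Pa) 1.912e+05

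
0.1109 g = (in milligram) 110.9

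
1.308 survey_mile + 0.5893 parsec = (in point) 5.154e+19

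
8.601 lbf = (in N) 38.26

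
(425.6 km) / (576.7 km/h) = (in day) 0.03075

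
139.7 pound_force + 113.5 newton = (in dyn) 7.349e+07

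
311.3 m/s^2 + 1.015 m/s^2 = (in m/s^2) 312.3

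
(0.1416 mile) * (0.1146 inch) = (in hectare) 6.633e-05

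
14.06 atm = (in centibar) 1425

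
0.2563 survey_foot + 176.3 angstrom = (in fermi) 7.812e+13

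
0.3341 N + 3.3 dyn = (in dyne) 3.341e+04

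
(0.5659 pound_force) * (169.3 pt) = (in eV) 9.384e+17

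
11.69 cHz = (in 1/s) 0.1169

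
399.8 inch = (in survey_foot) 33.32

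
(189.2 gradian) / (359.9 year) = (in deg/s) 1.5e-08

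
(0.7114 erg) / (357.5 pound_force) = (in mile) 2.78e-14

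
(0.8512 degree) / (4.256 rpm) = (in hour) 9.259e-06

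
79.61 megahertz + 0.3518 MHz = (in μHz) 7.996e+13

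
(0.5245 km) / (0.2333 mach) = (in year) 2.094e-07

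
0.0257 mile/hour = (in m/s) 0.01149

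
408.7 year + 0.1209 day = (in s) 1.289e+10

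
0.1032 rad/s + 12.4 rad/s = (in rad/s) 12.5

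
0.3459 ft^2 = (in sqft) 0.3459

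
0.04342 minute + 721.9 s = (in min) 12.08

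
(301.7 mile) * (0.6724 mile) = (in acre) 1.298e+05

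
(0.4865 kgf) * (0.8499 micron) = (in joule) 4.055e-06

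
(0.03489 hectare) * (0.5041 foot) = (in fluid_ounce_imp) 1.887e+06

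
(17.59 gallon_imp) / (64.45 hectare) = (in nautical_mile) 6.699e-11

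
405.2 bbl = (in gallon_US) 1.702e+04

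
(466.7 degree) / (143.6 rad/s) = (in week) 9.379e-08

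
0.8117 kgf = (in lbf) 1.789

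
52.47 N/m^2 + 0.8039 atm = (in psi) 11.82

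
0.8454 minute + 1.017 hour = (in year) 0.0001177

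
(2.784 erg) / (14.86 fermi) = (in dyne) 1.873e+12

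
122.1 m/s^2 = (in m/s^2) 122.1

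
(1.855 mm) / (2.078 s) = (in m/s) 0.0008927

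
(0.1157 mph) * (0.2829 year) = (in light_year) 4.877e-11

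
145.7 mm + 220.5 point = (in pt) 633.5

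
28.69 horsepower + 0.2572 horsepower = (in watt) 2.159e+04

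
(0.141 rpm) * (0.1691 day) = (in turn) 34.33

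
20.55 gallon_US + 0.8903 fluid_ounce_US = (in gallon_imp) 17.12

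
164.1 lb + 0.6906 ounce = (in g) 7.445e+04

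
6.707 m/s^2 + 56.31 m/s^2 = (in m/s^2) 63.02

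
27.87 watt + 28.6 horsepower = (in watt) 2.135e+04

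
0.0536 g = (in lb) 0.0001182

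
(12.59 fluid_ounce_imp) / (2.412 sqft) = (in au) 1.067e-14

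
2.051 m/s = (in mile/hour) 4.588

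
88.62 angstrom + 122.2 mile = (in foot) 6.452e+05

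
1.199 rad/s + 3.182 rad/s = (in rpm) 41.84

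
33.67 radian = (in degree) 1929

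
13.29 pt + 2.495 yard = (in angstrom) 2.286e+10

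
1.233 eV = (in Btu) 1.872e-22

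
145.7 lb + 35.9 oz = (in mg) 6.711e+07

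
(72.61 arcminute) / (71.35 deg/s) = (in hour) 4.711e-06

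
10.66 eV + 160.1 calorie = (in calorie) 160.1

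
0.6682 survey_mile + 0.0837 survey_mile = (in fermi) 1.21e+18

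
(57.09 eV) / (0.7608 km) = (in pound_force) 2.703e-21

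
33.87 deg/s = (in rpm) 5.645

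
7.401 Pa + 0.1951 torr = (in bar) 0.0003341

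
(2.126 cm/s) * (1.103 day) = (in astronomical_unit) 1.354e-08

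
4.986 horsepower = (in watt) 3718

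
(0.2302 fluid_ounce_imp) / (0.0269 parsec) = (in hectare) 7.88e-25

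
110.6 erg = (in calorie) 2.643e-06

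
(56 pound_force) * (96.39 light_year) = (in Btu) 2.153e+17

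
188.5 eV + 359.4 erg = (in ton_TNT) 8.59e-15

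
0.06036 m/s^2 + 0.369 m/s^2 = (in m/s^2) 0.4294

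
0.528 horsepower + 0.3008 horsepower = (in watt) 618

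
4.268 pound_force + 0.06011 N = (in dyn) 1.905e+06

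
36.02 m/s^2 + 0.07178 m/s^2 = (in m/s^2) 36.09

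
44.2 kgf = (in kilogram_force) 44.2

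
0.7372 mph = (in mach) 0.0009679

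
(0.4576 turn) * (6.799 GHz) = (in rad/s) 1.955e+10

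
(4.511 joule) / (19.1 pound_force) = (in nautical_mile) 2.867e-05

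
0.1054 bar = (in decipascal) 1.054e+05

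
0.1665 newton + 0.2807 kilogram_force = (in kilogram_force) 0.2977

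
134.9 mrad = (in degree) 7.729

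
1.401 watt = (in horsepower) 0.001879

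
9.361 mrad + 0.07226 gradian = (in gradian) 0.6682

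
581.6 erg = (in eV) 3.63e+14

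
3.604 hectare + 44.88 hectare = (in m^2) 4.848e+05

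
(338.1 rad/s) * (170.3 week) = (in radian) 3.482e+10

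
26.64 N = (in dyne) 2.664e+06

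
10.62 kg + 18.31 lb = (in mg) 1.893e+07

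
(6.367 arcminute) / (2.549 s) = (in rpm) 0.006938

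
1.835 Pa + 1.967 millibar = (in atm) 0.001959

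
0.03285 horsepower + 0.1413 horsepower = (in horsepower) 0.1742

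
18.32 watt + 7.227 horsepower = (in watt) 5407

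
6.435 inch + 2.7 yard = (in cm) 263.2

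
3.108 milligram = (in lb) 6.852e-06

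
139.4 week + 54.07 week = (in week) 193.5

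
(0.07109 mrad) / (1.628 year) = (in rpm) 1.322e-11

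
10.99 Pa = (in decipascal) 109.9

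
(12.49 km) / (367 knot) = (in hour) 0.01838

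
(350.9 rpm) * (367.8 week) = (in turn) 1.301e+09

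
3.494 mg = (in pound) 7.703e-06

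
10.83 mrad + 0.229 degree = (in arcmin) 50.97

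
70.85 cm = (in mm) 708.5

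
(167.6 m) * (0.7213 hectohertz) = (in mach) 35.5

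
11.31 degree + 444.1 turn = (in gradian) 1.777e+05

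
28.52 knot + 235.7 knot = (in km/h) 489.3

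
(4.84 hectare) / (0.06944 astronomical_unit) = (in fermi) 4.659e+09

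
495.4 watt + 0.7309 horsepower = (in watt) 1040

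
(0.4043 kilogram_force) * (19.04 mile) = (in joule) 1.215e+05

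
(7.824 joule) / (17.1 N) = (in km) 0.0004575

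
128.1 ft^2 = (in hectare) 0.00119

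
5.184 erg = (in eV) 3.236e+12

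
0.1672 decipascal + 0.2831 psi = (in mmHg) 14.64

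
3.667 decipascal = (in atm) 3.619e-06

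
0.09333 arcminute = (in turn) 4.321e-06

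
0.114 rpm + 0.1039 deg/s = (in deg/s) 0.7879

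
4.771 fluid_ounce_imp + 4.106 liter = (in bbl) 0.02668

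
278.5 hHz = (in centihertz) 2.785e+06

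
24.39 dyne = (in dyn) 24.39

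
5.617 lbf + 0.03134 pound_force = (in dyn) 2.513e+06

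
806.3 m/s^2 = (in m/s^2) 806.3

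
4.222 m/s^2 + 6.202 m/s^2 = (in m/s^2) 10.42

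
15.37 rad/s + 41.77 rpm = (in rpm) 188.5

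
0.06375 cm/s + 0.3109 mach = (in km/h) 381.1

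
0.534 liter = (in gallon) 0.1411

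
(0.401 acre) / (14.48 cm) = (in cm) 1.121e+06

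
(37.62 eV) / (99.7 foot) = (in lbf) 4.459e-20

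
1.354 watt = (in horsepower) 0.001816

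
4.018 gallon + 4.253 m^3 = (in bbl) 26.85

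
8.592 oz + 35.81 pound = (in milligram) 1.649e+07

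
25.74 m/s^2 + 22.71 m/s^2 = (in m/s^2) 48.45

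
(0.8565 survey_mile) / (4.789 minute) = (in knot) 9.325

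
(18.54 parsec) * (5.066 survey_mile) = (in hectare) 4.664e+17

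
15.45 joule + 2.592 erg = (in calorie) 3.693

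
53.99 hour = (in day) 2.25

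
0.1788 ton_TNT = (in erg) 7.481e+15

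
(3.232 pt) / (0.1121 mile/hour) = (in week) 3.762e-08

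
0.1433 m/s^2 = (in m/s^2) 0.1433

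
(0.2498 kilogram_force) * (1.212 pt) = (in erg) 1.047e+04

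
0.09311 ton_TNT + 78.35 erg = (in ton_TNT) 0.09311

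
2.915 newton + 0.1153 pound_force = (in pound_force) 0.7706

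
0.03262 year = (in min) 1.715e+04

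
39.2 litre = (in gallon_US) 10.36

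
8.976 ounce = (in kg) 0.2545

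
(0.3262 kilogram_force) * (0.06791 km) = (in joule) 217.2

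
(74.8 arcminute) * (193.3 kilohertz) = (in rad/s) 4206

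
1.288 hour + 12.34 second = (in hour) 1.291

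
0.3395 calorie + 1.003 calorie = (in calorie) 1.343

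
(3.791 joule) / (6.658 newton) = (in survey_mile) 0.0003538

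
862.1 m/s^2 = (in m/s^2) 862.1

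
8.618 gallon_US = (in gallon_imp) 7.176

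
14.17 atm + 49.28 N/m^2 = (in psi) 208.2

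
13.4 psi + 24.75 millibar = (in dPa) 9.486e+05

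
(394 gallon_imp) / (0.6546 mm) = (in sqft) 2.945e+04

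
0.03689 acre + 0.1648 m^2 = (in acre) 0.03693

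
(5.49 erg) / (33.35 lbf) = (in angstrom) 37.01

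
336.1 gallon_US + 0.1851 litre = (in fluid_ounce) 4.303e+04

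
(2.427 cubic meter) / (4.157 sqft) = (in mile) 0.003905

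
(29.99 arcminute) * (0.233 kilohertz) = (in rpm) 19.41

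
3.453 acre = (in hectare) 1.397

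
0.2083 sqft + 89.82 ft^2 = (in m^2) 8.364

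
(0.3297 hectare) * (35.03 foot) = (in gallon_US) 9.3e+06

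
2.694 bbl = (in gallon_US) 113.1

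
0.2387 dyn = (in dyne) 0.2387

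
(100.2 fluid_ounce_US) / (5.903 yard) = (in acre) 1.357e-07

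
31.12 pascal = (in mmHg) 0.2334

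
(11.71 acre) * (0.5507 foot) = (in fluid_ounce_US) 2.69e+08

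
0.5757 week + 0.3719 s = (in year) 0.01104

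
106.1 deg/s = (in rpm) 17.68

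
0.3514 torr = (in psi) 0.006795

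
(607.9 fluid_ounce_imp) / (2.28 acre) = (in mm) 0.001872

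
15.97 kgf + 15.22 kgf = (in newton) 305.9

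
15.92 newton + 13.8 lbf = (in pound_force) 17.38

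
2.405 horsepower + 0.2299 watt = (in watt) 1794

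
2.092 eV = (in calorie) 8.011e-20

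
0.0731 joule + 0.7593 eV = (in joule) 0.0731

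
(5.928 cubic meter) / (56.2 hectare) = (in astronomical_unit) 7.051e-17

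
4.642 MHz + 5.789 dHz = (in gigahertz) 0.004642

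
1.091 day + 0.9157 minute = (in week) 0.1559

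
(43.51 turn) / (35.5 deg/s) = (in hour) 0.1226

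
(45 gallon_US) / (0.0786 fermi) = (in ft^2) 2.333e+16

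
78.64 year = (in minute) 4.133e+07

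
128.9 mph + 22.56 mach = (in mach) 22.73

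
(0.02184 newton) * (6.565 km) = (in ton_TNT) 3.427e-08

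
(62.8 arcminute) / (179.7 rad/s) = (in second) 0.0001017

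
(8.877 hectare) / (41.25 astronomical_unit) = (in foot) 4.72e-08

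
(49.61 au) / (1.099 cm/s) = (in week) 1.117e+09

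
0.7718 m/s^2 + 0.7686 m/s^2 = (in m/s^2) 1.54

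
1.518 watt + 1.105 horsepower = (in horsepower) 1.107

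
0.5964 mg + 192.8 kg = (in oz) 6801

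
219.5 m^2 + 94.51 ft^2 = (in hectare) 0.02283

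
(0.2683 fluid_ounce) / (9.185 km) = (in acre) 2.135e-13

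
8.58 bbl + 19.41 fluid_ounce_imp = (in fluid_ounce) 4.614e+04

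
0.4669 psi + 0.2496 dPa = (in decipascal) 3.219e+04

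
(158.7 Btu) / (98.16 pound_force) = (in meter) 383.5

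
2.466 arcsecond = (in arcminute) 0.0411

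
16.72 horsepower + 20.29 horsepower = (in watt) 2.76e+04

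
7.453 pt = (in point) 7.453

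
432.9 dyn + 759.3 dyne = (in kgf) 0.001216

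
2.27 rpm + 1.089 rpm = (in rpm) 3.359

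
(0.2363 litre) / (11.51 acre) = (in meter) 5.073e-09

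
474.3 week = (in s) 2.869e+08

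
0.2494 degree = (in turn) 0.0006928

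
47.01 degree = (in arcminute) 2821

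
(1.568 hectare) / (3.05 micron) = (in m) 5.141e+09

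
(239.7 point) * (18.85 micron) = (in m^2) 1.594e-06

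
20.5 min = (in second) 1230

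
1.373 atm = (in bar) 1.391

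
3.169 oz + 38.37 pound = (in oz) 617.1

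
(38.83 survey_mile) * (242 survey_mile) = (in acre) 6.014e+06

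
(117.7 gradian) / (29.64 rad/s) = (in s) 0.06238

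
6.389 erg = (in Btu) 6.056e-10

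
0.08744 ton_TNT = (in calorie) 8.744e+07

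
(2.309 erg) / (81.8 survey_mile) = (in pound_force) 3.943e-13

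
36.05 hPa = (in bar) 0.03605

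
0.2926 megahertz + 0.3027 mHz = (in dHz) 2.926e+06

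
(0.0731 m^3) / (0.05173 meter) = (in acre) 0.0003492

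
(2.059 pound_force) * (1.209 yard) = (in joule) 10.13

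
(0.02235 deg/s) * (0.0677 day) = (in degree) 130.7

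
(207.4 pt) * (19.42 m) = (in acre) 0.0003511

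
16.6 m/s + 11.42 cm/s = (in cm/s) 1671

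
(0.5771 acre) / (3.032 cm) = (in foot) 2.527e+05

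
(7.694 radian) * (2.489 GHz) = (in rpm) 1.829e+11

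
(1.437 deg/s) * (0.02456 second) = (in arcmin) 2.118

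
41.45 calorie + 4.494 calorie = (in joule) 192.2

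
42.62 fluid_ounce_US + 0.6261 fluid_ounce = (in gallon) 0.3379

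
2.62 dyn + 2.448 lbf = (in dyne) 1.089e+06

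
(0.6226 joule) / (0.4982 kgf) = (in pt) 361.2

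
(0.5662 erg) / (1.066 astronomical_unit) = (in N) 3.55e-19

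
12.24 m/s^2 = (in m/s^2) 12.24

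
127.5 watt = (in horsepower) 0.171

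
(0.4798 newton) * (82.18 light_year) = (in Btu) 3.536e+14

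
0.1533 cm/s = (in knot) 0.00298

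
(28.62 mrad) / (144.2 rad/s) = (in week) 3.282e-10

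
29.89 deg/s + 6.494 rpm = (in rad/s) 1.202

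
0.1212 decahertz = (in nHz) 1.212e+09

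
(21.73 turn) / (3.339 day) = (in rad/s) 0.0004733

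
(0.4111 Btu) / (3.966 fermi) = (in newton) 1.094e+17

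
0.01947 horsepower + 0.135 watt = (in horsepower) 0.01965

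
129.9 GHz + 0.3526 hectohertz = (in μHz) 1.299e+17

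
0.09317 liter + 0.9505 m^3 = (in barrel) 5.979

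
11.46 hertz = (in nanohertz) 1.146e+10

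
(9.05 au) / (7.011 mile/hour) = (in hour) 1.2e+08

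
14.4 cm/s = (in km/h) 0.5184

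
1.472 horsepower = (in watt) 1098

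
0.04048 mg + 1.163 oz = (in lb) 0.07269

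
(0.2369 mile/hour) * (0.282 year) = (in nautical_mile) 508.5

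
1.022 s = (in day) 1.183e-05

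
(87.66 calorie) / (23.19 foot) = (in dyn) 5.189e+06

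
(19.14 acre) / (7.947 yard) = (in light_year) 1.127e-12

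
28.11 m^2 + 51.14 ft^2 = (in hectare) 0.003286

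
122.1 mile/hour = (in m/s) 54.58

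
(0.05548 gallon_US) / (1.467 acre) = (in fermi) 3.538e+07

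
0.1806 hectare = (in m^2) 1806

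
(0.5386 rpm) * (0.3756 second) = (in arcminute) 72.83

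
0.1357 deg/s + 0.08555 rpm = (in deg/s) 0.649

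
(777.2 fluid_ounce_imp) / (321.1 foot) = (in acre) 5.575e-08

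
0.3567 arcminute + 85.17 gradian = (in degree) 76.66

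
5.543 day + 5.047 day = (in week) 1.513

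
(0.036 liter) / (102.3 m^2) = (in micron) 0.3519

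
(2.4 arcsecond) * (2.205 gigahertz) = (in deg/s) 1.47e+06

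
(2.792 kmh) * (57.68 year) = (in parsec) 4.572e-08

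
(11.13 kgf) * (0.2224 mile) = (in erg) 3.907e+11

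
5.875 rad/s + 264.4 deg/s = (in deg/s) 601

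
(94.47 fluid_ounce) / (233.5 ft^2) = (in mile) 8.003e-08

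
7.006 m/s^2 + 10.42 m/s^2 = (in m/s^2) 17.43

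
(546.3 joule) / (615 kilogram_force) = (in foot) 0.2972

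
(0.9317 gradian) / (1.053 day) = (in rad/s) 1.609e-07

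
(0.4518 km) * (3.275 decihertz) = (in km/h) 532.7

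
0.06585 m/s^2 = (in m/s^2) 0.06585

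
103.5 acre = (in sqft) 4.508e+06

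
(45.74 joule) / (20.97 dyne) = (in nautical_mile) 117.8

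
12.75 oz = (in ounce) 12.75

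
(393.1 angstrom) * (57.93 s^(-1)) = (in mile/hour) 5.094e-06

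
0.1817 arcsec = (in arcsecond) 0.1817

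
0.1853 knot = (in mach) 0.00028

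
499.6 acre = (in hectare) 202.2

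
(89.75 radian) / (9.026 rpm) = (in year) 3.011e-06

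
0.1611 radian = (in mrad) 161.1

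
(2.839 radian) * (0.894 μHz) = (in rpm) 2.424e-05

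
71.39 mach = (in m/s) 2.431e+04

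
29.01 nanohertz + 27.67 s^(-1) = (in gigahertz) 2.767e-08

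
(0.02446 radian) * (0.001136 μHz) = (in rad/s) 2.779e-11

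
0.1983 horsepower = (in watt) 147.9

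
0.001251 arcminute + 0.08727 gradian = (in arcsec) 282.8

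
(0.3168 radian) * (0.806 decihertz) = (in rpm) 0.2438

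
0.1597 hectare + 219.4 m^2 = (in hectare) 0.1816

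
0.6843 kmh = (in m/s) 0.1901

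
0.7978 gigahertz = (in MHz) 797.8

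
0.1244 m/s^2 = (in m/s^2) 0.1244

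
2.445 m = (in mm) 2445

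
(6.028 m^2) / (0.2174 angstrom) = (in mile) 1.723e+08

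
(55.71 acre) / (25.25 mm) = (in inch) 3.515e+08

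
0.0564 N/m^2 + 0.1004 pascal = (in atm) 1.547e-06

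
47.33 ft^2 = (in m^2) 4.397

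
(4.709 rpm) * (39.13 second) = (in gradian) 1228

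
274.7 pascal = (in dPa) 2747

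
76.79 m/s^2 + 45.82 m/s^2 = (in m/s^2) 122.6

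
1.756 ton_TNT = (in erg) 7.347e+16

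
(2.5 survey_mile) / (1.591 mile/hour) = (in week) 0.009353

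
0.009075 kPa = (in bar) 9.075e-05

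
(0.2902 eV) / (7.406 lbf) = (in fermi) 1.411e-06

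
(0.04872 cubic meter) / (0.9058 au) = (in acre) 8.884e-17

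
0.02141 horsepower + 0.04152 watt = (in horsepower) 0.02147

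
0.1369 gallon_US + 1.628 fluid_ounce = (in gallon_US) 0.1496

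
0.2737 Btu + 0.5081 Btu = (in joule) 824.8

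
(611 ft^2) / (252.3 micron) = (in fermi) 2.25e+20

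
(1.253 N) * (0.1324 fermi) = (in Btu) 1.572e-19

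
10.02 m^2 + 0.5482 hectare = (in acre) 1.357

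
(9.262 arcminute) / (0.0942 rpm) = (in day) 3.161e-06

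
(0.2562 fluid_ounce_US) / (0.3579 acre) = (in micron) 0.005231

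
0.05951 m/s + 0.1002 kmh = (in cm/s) 8.734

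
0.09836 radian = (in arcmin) 338.1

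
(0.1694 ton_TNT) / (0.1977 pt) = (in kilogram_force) 1.036e+12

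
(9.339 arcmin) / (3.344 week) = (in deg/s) 7.696e-08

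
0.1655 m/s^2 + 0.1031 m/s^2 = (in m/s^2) 0.2686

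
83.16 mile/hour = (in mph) 83.16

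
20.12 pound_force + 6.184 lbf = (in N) 117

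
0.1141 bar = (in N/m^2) 1.141e+04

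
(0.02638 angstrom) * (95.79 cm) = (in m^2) 2.527e-12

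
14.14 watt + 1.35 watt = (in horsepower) 0.02077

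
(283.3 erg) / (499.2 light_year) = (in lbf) 1.349e-24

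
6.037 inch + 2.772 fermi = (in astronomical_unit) 1.025e-12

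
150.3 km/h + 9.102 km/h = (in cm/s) 4428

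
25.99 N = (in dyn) 2.599e+06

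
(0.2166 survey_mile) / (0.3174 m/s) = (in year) 3.483e-05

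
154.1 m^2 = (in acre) 0.03808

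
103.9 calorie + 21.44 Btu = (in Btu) 21.85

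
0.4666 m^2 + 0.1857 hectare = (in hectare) 0.1857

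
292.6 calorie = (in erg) 1.224e+10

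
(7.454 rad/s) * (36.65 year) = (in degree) 4.936e+11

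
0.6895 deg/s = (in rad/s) 0.01203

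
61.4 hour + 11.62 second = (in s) 2.211e+05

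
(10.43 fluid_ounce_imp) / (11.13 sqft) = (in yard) 0.0003134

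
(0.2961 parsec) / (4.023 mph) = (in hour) 1.411e+12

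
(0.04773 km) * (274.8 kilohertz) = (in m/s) 1.312e+07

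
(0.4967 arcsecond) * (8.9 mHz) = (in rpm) 2.047e-07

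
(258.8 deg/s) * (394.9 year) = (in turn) 8.953e+09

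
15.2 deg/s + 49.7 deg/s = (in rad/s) 1.133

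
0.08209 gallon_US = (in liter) 0.3107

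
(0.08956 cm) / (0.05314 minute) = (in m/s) 0.0002809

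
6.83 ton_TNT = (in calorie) 6.83e+09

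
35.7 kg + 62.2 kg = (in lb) 215.8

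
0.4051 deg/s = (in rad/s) 0.00707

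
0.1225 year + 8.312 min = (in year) 0.1225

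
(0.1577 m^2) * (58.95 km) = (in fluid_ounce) 3.143e+08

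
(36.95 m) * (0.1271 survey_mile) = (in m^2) 7558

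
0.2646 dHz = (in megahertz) 2.646e-08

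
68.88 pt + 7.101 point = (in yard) 0.02931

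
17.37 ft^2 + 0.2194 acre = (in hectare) 0.08895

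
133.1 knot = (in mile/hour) 153.2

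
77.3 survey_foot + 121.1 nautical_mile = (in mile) 139.4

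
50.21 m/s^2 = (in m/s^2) 50.21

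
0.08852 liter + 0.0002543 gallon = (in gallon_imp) 0.01968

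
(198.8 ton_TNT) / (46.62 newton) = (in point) 5.057e+13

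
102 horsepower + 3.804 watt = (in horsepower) 102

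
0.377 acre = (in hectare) 0.1526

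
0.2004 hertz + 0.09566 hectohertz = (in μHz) 9.766e+06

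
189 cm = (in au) 1.263e-11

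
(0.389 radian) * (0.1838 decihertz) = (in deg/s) 0.4097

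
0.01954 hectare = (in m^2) 195.4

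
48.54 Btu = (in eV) 3.196e+23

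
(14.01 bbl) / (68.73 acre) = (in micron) 8.008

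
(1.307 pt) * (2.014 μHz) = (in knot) 1.805e-09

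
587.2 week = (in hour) 9.865e+04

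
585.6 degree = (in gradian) 650.7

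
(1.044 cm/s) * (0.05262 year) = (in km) 17.32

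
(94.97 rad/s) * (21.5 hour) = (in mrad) 7.351e+09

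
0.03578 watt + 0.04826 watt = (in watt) 0.08404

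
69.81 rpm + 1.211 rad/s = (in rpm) 81.37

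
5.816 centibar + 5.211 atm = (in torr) 4004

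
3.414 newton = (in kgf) 0.3481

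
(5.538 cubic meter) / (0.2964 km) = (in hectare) 1.868e-06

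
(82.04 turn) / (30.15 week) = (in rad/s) 2.827e-05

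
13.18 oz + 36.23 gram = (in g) 409.9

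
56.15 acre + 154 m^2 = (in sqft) 2.448e+06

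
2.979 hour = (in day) 0.1241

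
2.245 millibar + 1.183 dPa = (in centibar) 0.2246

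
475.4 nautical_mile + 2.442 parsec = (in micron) 7.535e+22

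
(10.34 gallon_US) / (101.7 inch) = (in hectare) 1.515e-06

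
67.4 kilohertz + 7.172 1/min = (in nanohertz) 6.74e+13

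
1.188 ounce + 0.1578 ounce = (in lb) 0.08411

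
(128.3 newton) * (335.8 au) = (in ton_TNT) 1.54e+06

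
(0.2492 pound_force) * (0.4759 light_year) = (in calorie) 1.193e+15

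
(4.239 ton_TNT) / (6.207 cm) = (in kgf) 2.914e+10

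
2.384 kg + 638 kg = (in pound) 1412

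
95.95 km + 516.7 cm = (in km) 95.96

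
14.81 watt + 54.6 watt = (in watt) 69.41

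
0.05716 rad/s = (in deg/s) 3.275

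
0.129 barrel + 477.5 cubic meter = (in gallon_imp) 1.05e+05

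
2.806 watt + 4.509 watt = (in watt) 7.315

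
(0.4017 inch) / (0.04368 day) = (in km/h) 9.733e-06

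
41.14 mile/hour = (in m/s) 18.39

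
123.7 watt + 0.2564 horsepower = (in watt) 314.9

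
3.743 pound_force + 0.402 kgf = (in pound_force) 4.629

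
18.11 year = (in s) 5.711e+08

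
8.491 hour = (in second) 3.057e+04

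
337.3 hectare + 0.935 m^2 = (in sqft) 3.631e+07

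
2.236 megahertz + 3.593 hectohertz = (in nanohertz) 2.236e+15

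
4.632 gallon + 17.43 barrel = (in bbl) 17.54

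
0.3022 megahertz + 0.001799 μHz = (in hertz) 3.022e+05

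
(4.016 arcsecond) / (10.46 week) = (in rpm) 2.939e-11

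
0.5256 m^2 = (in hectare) 5.256e-05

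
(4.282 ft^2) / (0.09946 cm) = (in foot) 1312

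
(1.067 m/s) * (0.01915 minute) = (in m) 1.226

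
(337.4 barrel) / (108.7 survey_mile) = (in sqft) 0.003301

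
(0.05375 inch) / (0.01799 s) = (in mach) 0.0002229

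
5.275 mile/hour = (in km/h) 8.489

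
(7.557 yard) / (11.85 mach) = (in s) 0.001713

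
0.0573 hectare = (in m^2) 573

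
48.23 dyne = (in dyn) 48.23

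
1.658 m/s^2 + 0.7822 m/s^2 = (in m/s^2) 2.44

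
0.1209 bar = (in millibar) 120.9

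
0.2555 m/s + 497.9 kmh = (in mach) 0.4069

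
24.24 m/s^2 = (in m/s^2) 24.24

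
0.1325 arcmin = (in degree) 0.002208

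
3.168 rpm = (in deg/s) 19.01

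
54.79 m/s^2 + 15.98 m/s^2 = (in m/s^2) 70.77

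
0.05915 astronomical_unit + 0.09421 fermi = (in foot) 2.903e+10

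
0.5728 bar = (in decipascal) 5.728e+05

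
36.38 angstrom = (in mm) 3.638e-06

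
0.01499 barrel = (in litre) 2.383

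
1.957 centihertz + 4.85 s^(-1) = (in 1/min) 292.2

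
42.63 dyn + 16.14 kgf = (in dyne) 1.583e+07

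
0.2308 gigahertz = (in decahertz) 2.308e+07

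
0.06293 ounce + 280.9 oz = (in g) 7965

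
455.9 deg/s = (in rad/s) 7.957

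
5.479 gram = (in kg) 0.005479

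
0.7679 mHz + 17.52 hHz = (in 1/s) 1752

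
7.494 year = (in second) 2.363e+08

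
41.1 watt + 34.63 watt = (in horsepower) 0.1016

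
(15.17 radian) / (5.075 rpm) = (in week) 4.72e-05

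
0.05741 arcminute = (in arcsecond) 3.445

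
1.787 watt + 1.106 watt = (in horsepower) 0.00388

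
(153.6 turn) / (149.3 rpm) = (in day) 0.0007144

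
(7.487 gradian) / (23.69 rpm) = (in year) 1.503e-09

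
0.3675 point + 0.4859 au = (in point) 2.06e+14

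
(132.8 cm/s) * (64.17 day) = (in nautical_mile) 3976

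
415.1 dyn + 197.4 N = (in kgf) 20.13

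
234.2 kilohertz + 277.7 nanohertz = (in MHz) 0.2342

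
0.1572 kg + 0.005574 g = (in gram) 157.2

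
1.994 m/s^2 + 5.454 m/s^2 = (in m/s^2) 7.448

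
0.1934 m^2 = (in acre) 4.779e-05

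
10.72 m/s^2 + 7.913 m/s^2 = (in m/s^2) 18.63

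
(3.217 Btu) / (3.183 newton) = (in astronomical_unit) 7.128e-09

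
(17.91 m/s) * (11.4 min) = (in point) 3.473e+07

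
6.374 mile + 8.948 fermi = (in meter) 1.026e+04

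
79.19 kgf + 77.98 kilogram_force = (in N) 1541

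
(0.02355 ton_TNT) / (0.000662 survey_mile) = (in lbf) 2.079e+07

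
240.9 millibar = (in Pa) 2.409e+04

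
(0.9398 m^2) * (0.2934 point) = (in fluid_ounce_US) 3.289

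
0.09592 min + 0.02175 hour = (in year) 2.665e-06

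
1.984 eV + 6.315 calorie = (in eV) 1.649e+20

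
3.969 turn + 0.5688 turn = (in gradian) 1815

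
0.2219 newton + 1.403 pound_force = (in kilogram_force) 0.659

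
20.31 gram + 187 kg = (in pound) 412.3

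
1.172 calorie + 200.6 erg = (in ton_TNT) 1.172e-09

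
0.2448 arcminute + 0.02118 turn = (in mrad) 133.1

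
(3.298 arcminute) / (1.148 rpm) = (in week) 1.319e-08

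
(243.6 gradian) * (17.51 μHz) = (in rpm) 0.0006398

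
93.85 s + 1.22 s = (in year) 3.015e-06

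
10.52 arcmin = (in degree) 0.1753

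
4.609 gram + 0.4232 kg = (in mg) 4.278e+05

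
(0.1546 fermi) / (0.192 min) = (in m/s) 1.342e-17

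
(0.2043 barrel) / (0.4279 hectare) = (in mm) 0.007591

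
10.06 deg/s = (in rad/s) 0.1756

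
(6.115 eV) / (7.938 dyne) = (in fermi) 12.34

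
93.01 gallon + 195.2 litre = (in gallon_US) 144.6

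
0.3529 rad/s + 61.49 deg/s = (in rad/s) 1.426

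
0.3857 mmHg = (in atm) 0.0005075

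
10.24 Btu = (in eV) 6.743e+22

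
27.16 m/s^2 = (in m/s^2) 27.16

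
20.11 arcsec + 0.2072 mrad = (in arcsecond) 62.85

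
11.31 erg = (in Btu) 1.072e-09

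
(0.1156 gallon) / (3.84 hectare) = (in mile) 7.081e-12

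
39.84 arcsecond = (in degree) 0.01107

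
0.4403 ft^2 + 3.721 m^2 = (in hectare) 0.0003762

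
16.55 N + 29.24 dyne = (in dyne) 1.655e+06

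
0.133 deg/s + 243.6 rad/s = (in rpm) 2326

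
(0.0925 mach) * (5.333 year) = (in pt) 1.502e+13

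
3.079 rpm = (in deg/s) 18.47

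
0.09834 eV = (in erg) 1.576e-13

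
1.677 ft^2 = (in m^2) 0.1558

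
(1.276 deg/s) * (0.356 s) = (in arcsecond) 1635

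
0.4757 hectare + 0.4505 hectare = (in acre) 2.289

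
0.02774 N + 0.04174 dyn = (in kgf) 0.002829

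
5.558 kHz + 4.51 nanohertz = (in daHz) 555.8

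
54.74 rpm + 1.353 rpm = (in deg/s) 336.6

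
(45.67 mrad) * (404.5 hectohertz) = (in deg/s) 1.058e+05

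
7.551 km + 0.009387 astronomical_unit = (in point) 3.981e+12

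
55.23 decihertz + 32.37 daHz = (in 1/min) 1.975e+04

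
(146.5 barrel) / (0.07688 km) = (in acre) 7.486e-05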